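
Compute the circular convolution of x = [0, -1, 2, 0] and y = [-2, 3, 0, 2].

(x ⊛ y)[n] = Σ(m=0 to 3) x[m] · y[(n-m) mod 4]

Computing each output sample:
(x ⊛ y)[0] = -2
(x ⊛ y)[1] = 6
(x ⊛ y)[2] = -7
(x ⊛ y)[3] = 6

x ⊛ y = [-2, 6, -7, 6]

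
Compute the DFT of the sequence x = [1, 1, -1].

X[k] = Σ(n=0 to 2) x[n] · ω_3^(nk)
where ω_3 = e^(-2πi/3)

Computing each X[k]:
X[0] = 1
X[1] = 1.0000-1.7321i
X[2] = 1.0000+1.7321i

X = [1, 1.0000-1.7321i, 1.0000+1.7321i]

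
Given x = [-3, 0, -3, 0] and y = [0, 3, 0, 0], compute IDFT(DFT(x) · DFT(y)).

(x ⊛ y)[n] = Σ(m=0 to 3) x[m] · y[(n-m) mod 4]

Computing each output sample:
(x ⊛ y)[0] = 0
(x ⊛ y)[1] = -9
(x ⊛ y)[2] = 0
(x ⊛ y)[3] = -9

x ⊛ y = [0, -9, 0, -9]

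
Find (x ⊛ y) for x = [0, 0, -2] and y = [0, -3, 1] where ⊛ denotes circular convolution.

(x ⊛ y)[n] = Σ(m=0 to 2) x[m] · y[(n-m) mod 3]

Computing each output sample:
(x ⊛ y)[0] = 6
(x ⊛ y)[1] = -2
(x ⊛ y)[2] = 0

x ⊛ y = [6, -2, 0]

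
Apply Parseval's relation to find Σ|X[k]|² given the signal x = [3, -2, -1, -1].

Parseval: Σ|x[n]|² = (1/N)Σ|X[k]|², so Σ|X[k]|² = N·Σ|x[n]|² = 4·15.0000

Σ|X[k]|² = N·Σ|x[n]|² = 4·15.0000 = 60.0000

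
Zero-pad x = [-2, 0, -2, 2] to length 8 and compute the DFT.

Original 4-point DFT: [-2, 2i, -6, -2i]
Zero-padded 8-point DFT provides frequency interpolation.

DFT_8([x, 0, ...]) = [-2, -3.4142+0.5858i, 2i, -0.5858-3.4142i, -6, -0.5858+3.4142i, -2i, -3.4142-0.5858i]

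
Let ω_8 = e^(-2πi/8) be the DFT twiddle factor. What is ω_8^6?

ω_8^6 = e^(-2πi·6/8)
= cos(-2π·6/8) + i·sin(-2π·6/8)
= cos(-12π/8) + i·sin(-12π/8)

ω_8^6 = cos(-12π/8) + i·sin(-12π/8) = 1i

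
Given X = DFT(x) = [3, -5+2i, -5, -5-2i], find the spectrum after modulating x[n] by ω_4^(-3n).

Modulation property: DFT(ω_4^(-3n)·x[n]) = X[(k-3) mod 4], so circularly shift X by 3 positions.

X[k-3] = [-5+2i, -5, -5-2i, 3]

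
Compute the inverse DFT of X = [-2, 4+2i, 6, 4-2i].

x[n] = (1/4) Σ(k=0 to 3) X[k] · e^(2πikn/4)

Computing each x[n]:
x[0] = 3
x[1] = -3
x[2] = -1
x[3] = -1

x = [3, -3, -1, -1]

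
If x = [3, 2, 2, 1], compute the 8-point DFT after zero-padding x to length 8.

Original 4-point DFT: [8, 1-1i, 2, 1+1i]
Zero-padded 8-point DFT provides frequency interpolation.

DFT_8([x, 0, ...]) = [8, 3.7071-4.1213i, 1-1i, 2.2929-0.1213i, 2, 2.2929+0.1213i, 1+1i, 3.7071+4.1213i]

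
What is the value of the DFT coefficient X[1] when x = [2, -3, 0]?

X[1] = Σ(n=0 to 2) x[n] · ω_3^(1n) where ω_3 = e^(-2πi/3)
= (2)·ω_3^0 + (-3)·ω_3^1 + (0)·ω_3^2

X[1] = 3.5000+2.5981i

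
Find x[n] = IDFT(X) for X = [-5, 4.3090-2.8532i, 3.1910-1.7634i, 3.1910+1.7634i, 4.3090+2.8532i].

x[n] = (1/5) Σ(k=0 to 4) X[k] · e^(2πikn/5)

Computing each x[n]:
x[0] = 2
x[1] = 0
x[2] = -2
x[3] = -2
x[4] = -3

x = [2, 0, -2, -2, -3]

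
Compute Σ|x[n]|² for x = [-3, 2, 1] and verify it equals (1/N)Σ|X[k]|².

Time domain:
Σ|x[n]|² = |-3|² + |2|² + |1|² = 14.0000

Frequency domain:
(1/3)Σ|X[k]|² = (1/3)(|0|² + |-4.5000-0.8660i|² + |-4.5000+0.8660i|²) = (1/3)·42.0000 = 14.0000

Both sides agree, confirming Parseval's theorem.

Σ|x[n]|² = (1/N)Σ|X[k]|² = 14.0000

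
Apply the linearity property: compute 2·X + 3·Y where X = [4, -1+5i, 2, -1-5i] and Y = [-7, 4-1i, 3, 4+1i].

By linearity: DFT(2x + 3y) = 2·DFT(x) + 3·DFT(y)
= 2·[4, -1+5i, 2, -1-5i] + 3·[-7, 4-1i, 3, 4+1i]

Computing element-wise:
Z[0] = 2·(4) + 3·(-7) = -13
Z[1] = 2·(-1+5i) + 3·(4-1i) = 10+7i
Z[2] = 2·(2) + 3·(3) = 13
Z[3] = 2·(-1-5i) + 3·(4+1i) = 10-7i

DFT(2x + 3y) = 2·X + 3·Y = [-13, 10+7i, 13, 10-7i]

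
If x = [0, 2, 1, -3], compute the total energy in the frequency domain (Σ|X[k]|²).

Parseval: Σ|x[n]|² = (1/N)Σ|X[k]|², so Σ|X[k]|² = N·Σ|x[n]|² = 4·14.0000

Σ|X[k]|² = N·Σ|x[n]|² = 4·14.0000 = 56.0000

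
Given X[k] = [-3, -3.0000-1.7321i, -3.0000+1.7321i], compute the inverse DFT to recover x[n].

x[n] = (1/3) Σ(k=0 to 2) X[k] · e^(2πikn/3)

Computing each x[n]:
x[0] = -3
x[1] = 1
x[2] = -1

x = [-3, 1, -1]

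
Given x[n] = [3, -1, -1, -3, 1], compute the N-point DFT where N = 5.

X[k] = Σ(n=0 to 4) x[n] · ω_5^(nk)
where ω_5 = e^(-2πi/5)

Computing each X[k]:
X[0] = -1
X[1] = 6.2361+0.7265i
X[2] = 1.7639+3.0777i
X[3] = 1.7639-3.0777i
X[4] = 6.2361-0.7265i

X = [-1, 6.2361+0.7265i, 1.7639+3.0777i, 1.7639-3.0777i, 6.2361-0.7265i]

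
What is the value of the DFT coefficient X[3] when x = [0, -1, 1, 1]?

X[3] = Σ(n=0 to 3) x[n] · ω_4^(3n) where ω_4 = e^(-2πi/4)
= (0)·ω_4^0 + (-1)·ω_4^3 + (1)·ω_4^6 + (1)·ω_4^9

X[3] = -1-2i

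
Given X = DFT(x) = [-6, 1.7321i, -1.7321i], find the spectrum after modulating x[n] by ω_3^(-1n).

Modulation property: DFT(ω_3^(-1n)·x[n]) = X[(k-1) mod 3], so circularly shift X by 1 positions.

X[k-1] = [-1.7321i, -6, 1.7321i]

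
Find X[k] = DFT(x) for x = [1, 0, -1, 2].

X[k] = Σ(n=0 to 3) x[n] · ω_4^(nk)
where ω_4 = e^(-2πi/4)

Computing each X[k]:
X[0] = 2
X[1] = 2+2i
X[2] = -2
X[3] = 2-2i

X = [2, 2+2i, -2, 2-2i]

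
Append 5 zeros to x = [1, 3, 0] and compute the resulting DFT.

Original 3-point DFT: [4, -0.5000-2.5981i, -0.5000+2.5981i]
Zero-padded 8-point DFT provides frequency interpolation.

DFT_8([x, 0, ...]) = [4, 3.1213-2.1213i, 1-3i, -1.1213-2.1213i, -2, -1.1213+2.1213i, 1+3i, 3.1213+2.1213i]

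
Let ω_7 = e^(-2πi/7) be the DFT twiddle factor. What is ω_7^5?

ω_7^5 = e^(-2πi·5/7)
= cos(-2π·5/7) + i·sin(-2π·5/7)
= cos(-10π/7) + i·sin(-10π/7)

ω_7^5 = cos(-10π/7) + i·sin(-10π/7) = -0.2225+0.9749i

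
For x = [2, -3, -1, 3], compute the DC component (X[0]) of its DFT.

X[0] = Σ(n=0 to 3) x[n] · ω_4^0 = Σ x[n]
= (2) + (-3) + (-1) + (3)

X[0] = 1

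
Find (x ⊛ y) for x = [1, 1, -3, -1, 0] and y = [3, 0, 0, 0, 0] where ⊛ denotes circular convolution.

(x ⊛ y)[n] = Σ(m=0 to 4) x[m] · y[(n-m) mod 5]

Computing each output sample:
(x ⊛ y)[0] = 3
(x ⊛ y)[1] = 3
(x ⊛ y)[2] = -9
(x ⊛ y)[3] = -3
(x ⊛ y)[4] = 0

x ⊛ y = [3, 3, -9, -3, 0]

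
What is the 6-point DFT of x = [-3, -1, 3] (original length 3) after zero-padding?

Original 3-point DFT: [-1, -4.0000+3.4641i, -4.0000-3.4641i]
Zero-padded 6-point DFT provides frequency interpolation.

DFT_6([x, 0, ...]) = [-1, -5.0000-1.7321i, -4.0000+3.4641i, 1, -4.0000-3.4641i, -5.0000+1.7321i]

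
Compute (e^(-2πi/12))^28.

Since ω_12^12 = 1, powers reduce modulo 12.
28 mod 12 = 4
So ω_12^28 = ω_12^4 = e^(-2πi·4/12)

ω_12^28 = ω_12^4 = -0.5000-0.8660i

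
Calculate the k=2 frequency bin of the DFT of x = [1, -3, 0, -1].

X[2] = Σ(n=0 to 3) x[n] · ω_4^(2n) where ω_4 = e^(-2πi/4)
= (1)·ω_4^0 + (-3)·ω_4^2 + (0)·ω_4^4 + (-1)·ω_4^6

X[2] = 5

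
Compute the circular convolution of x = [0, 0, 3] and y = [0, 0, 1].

(x ⊛ y)[n] = Σ(m=0 to 2) x[m] · y[(n-m) mod 3]

Computing each output sample:
(x ⊛ y)[0] = 0
(x ⊛ y)[1] = 3
(x ⊛ y)[2] = 0

x ⊛ y = [0, 3, 0]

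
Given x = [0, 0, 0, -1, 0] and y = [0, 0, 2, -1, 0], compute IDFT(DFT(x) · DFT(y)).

(x ⊛ y)[n] = Σ(m=0 to 4) x[m] · y[(n-m) mod 5]

Computing each output sample:
(x ⊛ y)[0] = -2
(x ⊛ y)[1] = 1
(x ⊛ y)[2] = 0
(x ⊛ y)[3] = 0
(x ⊛ y)[4] = 0

x ⊛ y = [-2, 1, 0, 0, 0]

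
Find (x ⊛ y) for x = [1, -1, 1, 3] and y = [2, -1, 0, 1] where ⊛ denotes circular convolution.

(x ⊛ y)[n] = Σ(m=0 to 3) x[m] · y[(n-m) mod 4]

Computing each output sample:
(x ⊛ y)[0] = -2
(x ⊛ y)[1] = -2
(x ⊛ y)[2] = 6
(x ⊛ y)[3] = 6

x ⊛ y = [-2, -2, 6, 6]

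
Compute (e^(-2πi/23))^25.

Since ω_23^23 = 1, powers reduce modulo 23.
25 mod 23 = 2
So ω_23^25 = ω_23^2 = e^(-2πi·2/23)

ω_23^25 = ω_23^2 = 0.8544-0.5196i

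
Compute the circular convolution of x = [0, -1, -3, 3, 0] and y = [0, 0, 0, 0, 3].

(x ⊛ y)[n] = Σ(m=0 to 4) x[m] · y[(n-m) mod 5]

Computing each output sample:
(x ⊛ y)[0] = -3
(x ⊛ y)[1] = -9
(x ⊛ y)[2] = 9
(x ⊛ y)[3] = 0
(x ⊛ y)[4] = 0

x ⊛ y = [-3, -9, 9, 0, 0]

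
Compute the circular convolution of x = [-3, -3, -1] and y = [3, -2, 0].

(x ⊛ y)[n] = Σ(m=0 to 2) x[m] · y[(n-m) mod 3]

Computing each output sample:
(x ⊛ y)[0] = -7
(x ⊛ y)[1] = -3
(x ⊛ y)[2] = 3

x ⊛ y = [-7, -3, 3]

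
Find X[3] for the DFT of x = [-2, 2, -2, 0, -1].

X[3] = Σ(n=0 to 4) x[n] · ω_5^(3n) where ω_5 = e^(-2πi/5)
= (-2)·ω_5^0 + (2)·ω_5^3 + (-2)·ω_5^6 + (0)·ω_5^9 + (-1)·ω_5^12

X[3] = -3.4271+3.6655i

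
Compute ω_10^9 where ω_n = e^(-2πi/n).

ω_10^9 = e^(-2πi·9/10)
= cos(-2π·9/10) + i·sin(-2π·9/10)
= cos(-18π/10) + i·sin(-18π/10)

ω_10^9 = cos(-18π/10) + i·sin(-18π/10) = 0.8090+0.5878i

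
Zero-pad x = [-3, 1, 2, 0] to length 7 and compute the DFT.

Original 4-point DFT: [0, -5-1i, -2, -5+1i]
Zero-padded 7-point DFT provides frequency interpolation.

DFT_7([x, 0, ...]) = [0, -2.8216-2.7317i, -5.0245-0.1072i, -2.6540+1.1298i, -2.6540-1.1298i, -5.0245+0.1072i, -2.8216+2.7317i]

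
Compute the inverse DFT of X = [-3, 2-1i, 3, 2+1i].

x[n] = (1/4) Σ(k=0 to 3) X[k] · e^(2πikn/4)

Computing each x[n]:
x[0] = 1
x[1] = -1
x[2] = -1
x[3] = -2

x = [1, -1, -1, -2]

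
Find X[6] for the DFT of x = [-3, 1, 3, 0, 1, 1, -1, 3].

X[6] = Σ(n=0 to 7) x[n] · ω_8^(6n) where ω_8 = e^(-2πi/8)
= (-3)·ω_8^0 + (1)·ω_8^6 + (3)·ω_8^12 + (0)·ω_8^18 + (1)·ω_8^24 + (1)·ω_8^30 + (-1)·ω_8^36 + (3)·ω_8^42

X[6] = -4-1i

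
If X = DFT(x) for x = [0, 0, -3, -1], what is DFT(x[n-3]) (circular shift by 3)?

Time shift by 3: X_shifted[k] = ω_4^(3k) · X[k]
Shifted x = [0, -3, -1, 0]

DFT(x[n-3]) = [-4, 1+3i, 2, 1-3i]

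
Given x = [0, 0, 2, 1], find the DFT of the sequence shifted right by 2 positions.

Time shift by 2: X_shifted[k] = ω_4^(2k) · X[k]
Shifted x = [2, 1, 0, 0]

DFT(x[n-2]) = [3, 2-1i, 1, 2+1i]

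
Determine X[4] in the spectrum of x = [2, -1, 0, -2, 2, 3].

X[4] = Σ(n=0 to 5) x[n] · ω_6^(4n) where ω_6 = e^(-2πi/6)
= (2)·ω_6^0 + (-1)·ω_6^4 + (0)·ω_6^8 + (-2)·ω_6^12 + (2)·ω_6^16 + (3)·ω_6^20

X[4] = -2.0000-1.7321i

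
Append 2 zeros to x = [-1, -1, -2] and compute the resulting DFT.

Original 3-point DFT: [-4, 0.5000-0.8660i, 0.5000+0.8660i]
Zero-padded 5-point DFT provides frequency interpolation.

DFT_5([x, 0, ...]) = [-4, 0.3090+2.1266i, -0.8090-1.3143i, -0.8090+1.3143i, 0.3090-2.1266i]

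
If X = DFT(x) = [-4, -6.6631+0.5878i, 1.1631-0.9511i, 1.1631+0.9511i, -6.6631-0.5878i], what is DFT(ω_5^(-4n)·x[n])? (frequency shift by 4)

Modulation property: DFT(ω_5^(-4n)·x[n]) = X[(k-4) mod 5], so circularly shift X by 4 positions.

X[k-4] = [-6.6631+0.5878i, 1.1631-0.9511i, 1.1631+0.9511i, -6.6631-0.5878i, -4]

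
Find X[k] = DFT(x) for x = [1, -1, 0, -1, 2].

X[k] = Σ(n=0 to 4) x[n] · ω_5^(nk)
where ω_5 = e^(-2πi/5)

Computing each X[k]:
X[0] = 1
X[1] = 2.1180+2.2654i
X[2] = -0.1180+2.7144i
X[3] = -0.1180-2.7144i
X[4] = 2.1180-2.2654i

X = [1, 2.1180+2.2654i, -0.1180+2.7144i, -0.1180-2.7144i, 2.1180-2.2654i]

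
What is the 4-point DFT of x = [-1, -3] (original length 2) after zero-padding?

Original 2-point DFT: [-4, 2]
Zero-padded 4-point DFT provides frequency interpolation.

DFT_4([x, 0, ...]) = [-4, -1+3i, 2, -1-3i]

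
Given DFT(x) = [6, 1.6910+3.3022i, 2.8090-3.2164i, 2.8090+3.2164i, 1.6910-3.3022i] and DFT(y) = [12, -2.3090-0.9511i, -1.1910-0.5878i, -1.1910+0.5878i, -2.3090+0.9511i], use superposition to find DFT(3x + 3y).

By linearity: DFT(3x + 3y) = 3·DFT(x) + 3·DFT(y)
= 3·[6, 1.6910+3.3022i, 2.8090-3.2164i, 2.8090+3.2164i, 1.6910-3.3022i] + 3·[12, -2.3090-0.9511i, -1.1910-0.5878i, -1.1910+0.5878i, -2.3090+0.9511i]

Computing element-wise:
Z[0] = 3·(6) + 3·(12) = 54
Z[1] = 3·(1.6910+3.3022i) + 3·(-2.3090-0.9511i) = -1.8540+7.0533i
Z[2] = 3·(2.8090-3.2164i) + 3·(-1.1910-0.5878i) = 4.8540-11.4126i
Z[3] = 3·(2.8090+3.2164i) + 3·(-1.1910+0.5878i) = 4.8540+11.4126i
Z[4] = 3·(1.6910-3.3022i) + 3·(-2.3090+0.9511i) = -1.8540-7.0533i

DFT(3x + 3y) = 3·X + 3·Y = [54, -1.8540+7.0533i, 4.8540-11.4126i, 4.8540+11.4126i, -1.8540-7.0533i]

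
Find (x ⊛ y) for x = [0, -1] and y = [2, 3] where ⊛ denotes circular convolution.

(x ⊛ y)[n] = Σ(m=0 to 1) x[m] · y[(n-m) mod 2]

Computing each output sample:
(x ⊛ y)[0] = -3
(x ⊛ y)[1] = -2

x ⊛ y = [-3, -2]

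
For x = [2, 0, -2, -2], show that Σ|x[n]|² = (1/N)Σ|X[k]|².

Time domain:
Σ|x[n]|² = |2|² + |0|² + |-2|² + |-2|² = 12.0000

Frequency domain:
(1/4)Σ|X[k]|² = (1/4)(|-2|² + |4-2i|² + |2|² + |4+2i|²) = (1/4)·48.0000 = 12.0000

Both sides agree, confirming Parseval's theorem.

Σ|x[n]|² = (1/N)Σ|X[k]|² = 12.0000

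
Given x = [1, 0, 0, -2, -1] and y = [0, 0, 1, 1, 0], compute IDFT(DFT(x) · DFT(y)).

(x ⊛ y)[n] = Σ(m=0 to 4) x[m] · y[(n-m) mod 5]

Computing each output sample:
(x ⊛ y)[0] = -2
(x ⊛ y)[1] = -3
(x ⊛ y)[2] = 0
(x ⊛ y)[3] = 1
(x ⊛ y)[4] = 0

x ⊛ y = [-2, -3, 0, 1, 0]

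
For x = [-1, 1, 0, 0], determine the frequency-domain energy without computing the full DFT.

Parseval: Σ|x[n]|² = (1/N)Σ|X[k]|², so Σ|X[k]|² = N·Σ|x[n]|² = 4·2.0000

Σ|X[k]|² = N·Σ|x[n]|² = 4·2.0000 = 8.0000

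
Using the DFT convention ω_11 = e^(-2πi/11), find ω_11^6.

ω_11^6 = e^(-2πi·6/11)
= cos(-2π·6/11) + i·sin(-2π·6/11)
= cos(-12π/11) + i·sin(-12π/11)

ω_11^6 = cos(-12π/11) + i·sin(-12π/11) = -0.9595+0.2817i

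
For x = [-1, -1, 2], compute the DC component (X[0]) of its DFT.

X[0] = Σ(n=0 to 2) x[n] · ω_3^0 = Σ x[n]
= (-1) + (-1) + (2)

X[0] = 0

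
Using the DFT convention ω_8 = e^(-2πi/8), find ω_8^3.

ω_8^3 = e^(-2πi·3/8)
= cos(-2π·3/8) + i·sin(-2π·3/8)
= cos(-6π/8) + i·sin(-6π/8)

ω_8^3 = cos(-6π/8) + i·sin(-6π/8) = -0.7071-0.7071i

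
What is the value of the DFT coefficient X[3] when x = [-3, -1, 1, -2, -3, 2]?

X[3] = Σ(n=0 to 5) x[n] · ω_6^(3n) where ω_6 = e^(-2πi/6)
= (-3)·ω_6^0 + (-1)·ω_6^3 + (1)·ω_6^6 + (-2)·ω_6^9 + (-3)·ω_6^12 + (2)·ω_6^15

X[3] = -4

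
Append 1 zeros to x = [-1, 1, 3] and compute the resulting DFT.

Original 3-point DFT: [3, -3.0000+1.7321i, -3.0000-1.7321i]
Zero-padded 4-point DFT provides frequency interpolation.

DFT_4([x, 0, ...]) = [3, -4-1i, 1, -4+1i]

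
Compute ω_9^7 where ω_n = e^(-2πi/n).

ω_9^7 = e^(-2πi·7/9)
= cos(-2π·7/9) + i·sin(-2π·7/9)
= cos(-14π/9) + i·sin(-14π/9)

ω_9^7 = cos(-14π/9) + i·sin(-14π/9) = 0.1736+0.9848i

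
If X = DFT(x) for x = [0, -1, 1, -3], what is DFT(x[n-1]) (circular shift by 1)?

Time shift by 1: X_shifted[k] = ω_4^(1k) · X[k]
Shifted x = [-3, 0, -1, 1]

DFT(x[n-1]) = [-3, -2+1i, -5, -2-1i]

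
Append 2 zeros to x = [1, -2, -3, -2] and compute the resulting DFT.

Original 4-point DFT: [-6, 4, 2, 4]
Zero-padded 6-point DFT provides frequency interpolation.

DFT_6([x, 0, ...]) = [-6, 3.5000+4.3301i, 1.5000-0.8660i, 2, 1.5000+0.8660i, 3.5000-4.3301i]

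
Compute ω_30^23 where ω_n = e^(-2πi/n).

ω_30^23 = e^(-2πi·23/30)
= cos(-2π·23/30) + i·sin(-2π·23/30)
= cos(-46π/30) + i·sin(-46π/30)

ω_30^23 = cos(-46π/30) + i·sin(-46π/30) = 0.1045+0.9945i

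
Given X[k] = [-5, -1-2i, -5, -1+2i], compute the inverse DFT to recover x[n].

x[n] = (1/4) Σ(k=0 to 3) X[k] · e^(2πikn/4)

Computing each x[n]:
x[0] = -3
x[1] = 1
x[2] = -2
x[3] = -1

x = [-3, 1, -2, -1]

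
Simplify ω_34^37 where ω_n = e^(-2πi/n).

Since ω_34^34 = 1, powers reduce modulo 34.
37 mod 34 = 3
So ω_34^37 = ω_34^3 = e^(-2πi·3/34)

ω_34^37 = ω_34^3 = 0.8502-0.5264i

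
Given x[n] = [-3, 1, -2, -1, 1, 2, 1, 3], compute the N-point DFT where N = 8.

X[k] = Σ(n=0 to 7) x[n] · ω_8^(nk)
where ω_8 = e^(-2πi/8)

Computing each X[k]:
X[0] = 2
X[1] = -1.8787+6.5355i
X[2] = -1-1i
X[3] = -6.1213+0.5355i
X[4] = -8
X[5] = -6.1213-0.5355i
X[6] = -1+1i
X[7] = -1.8787-6.5355i

X = [2, -1.8787+6.5355i, -1-1i, -6.1213+0.5355i, -8, -6.1213-0.5355i, -1+1i, -1.8787-6.5355i]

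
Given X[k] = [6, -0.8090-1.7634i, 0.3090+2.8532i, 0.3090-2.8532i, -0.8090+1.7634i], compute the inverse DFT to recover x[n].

x[n] = (1/5) Σ(k=0 to 4) X[k] · e^(2πikn/5)

Computing each x[n]:
x[0] = 1
x[1] = 1
x[2] = 3
x[3] = 0
x[4] = 1

x = [1, 1, 3, 0, 1]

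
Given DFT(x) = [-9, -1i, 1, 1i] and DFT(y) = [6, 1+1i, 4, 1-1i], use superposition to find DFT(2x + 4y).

By linearity: DFT(2x + 4y) = 2·DFT(x) + 4·DFT(y)
= 2·[-9, -1i, 1, 1i] + 4·[6, 1+1i, 4, 1-1i]

Computing element-wise:
Z[0] = 2·(-9) + 4·(6) = 6
Z[1] = 2·(-1i) + 4·(1+1i) = 4+2i
Z[2] = 2·(1) + 4·(4) = 18
Z[3] = 2·(1i) + 4·(1-1i) = 4-2i

DFT(2x + 4y) = 2·X + 4·Y = [6, 4+2i, 18, 4-2i]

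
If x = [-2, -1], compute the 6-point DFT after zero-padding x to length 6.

Original 2-point DFT: [-3, -1]
Zero-padded 6-point DFT provides frequency interpolation.

DFT_6([x, 0, ...]) = [-3, -2.5000+0.8660i, -1.5000+0.8660i, -1, -1.5000-0.8660i, -2.5000-0.8660i]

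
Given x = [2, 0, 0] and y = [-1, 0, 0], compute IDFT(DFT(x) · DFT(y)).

(x ⊛ y)[n] = Σ(m=0 to 2) x[m] · y[(n-m) mod 3]

Computing each output sample:
(x ⊛ y)[0] = -2
(x ⊛ y)[1] = 0
(x ⊛ y)[2] = 0

x ⊛ y = [-2, 0, 0]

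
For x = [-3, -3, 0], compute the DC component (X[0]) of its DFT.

X[0] = Σ(n=0 to 2) x[n] · ω_3^0 = Σ x[n]
= (-3) + (-3) + (0)

X[0] = -6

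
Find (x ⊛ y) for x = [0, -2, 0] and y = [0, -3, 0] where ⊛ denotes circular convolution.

(x ⊛ y)[n] = Σ(m=0 to 2) x[m] · y[(n-m) mod 3]

Computing each output sample:
(x ⊛ y)[0] = 0
(x ⊛ y)[1] = 0
(x ⊛ y)[2] = 6

x ⊛ y = [0, 0, 6]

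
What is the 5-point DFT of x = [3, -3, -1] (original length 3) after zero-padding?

Original 3-point DFT: [-1, 5.0000+1.7321i, 5.0000-1.7321i]
Zero-padded 5-point DFT provides frequency interpolation.

DFT_5([x, 0, ...]) = [-1, 2.8820+3.4410i, 5.1180+0.8123i, 5.1180-0.8123i, 2.8820-3.4410i]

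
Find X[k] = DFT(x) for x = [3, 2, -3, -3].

X[k] = Σ(n=0 to 3) x[n] · ω_4^(nk)
where ω_4 = e^(-2πi/4)

Computing each X[k]:
X[0] = -1
X[1] = 6-5i
X[2] = 1
X[3] = 6+5i

X = [-1, 6-5i, 1, 6+5i]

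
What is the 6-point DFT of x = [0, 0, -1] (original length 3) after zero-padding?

Original 3-point DFT: [-1, 0.5000-0.8660i, 0.5000+0.8660i]
Zero-padded 6-point DFT provides frequency interpolation.

DFT_6([x, 0, ...]) = [-1, 0.5000+0.8660i, 0.5000-0.8660i, -1, 0.5000+0.8660i, 0.5000-0.8660i]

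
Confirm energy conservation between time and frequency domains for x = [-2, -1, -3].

Time domain:
Σ|x[n]|² = |-2|² + |-1|² + |-3|² = 14.0000

Frequency domain:
(1/3)Σ|X[k]|² = (1/3)(|-6|² + |-1.7321i|² + |1.7321i|²) = (1/3)·42.0000 = 14.0000

Both sides agree, confirming Parseval's theorem.

Σ|x[n]|² = (1/N)Σ|X[k]|² = 14.0000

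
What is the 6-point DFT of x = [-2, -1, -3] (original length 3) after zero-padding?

Original 3-point DFT: [-6, -1.7321i, 1.7321i]
Zero-padded 6-point DFT provides frequency interpolation.

DFT_6([x, 0, ...]) = [-6, -1.0000+3.4641i, -1.7321i, -4, 1.7321i, -1.0000-3.4641i]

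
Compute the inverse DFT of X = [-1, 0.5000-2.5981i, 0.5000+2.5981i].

x[n] = (1/3) Σ(k=0 to 2) X[k] · e^(2πikn/3)

Computing each x[n]:
x[0] = 0
x[1] = 1
x[2] = -2

x = [0, 1, -2]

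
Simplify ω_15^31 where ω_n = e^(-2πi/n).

Since ω_15^15 = 1, powers reduce modulo 15.
31 mod 15 = 1
So ω_15^31 = ω_15^1 = e^(-2πi·1/15)

ω_15^31 = ω_15^1 = 0.9135-0.4067i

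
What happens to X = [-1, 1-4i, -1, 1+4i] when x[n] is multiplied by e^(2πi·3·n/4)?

Modulation property: DFT(ω_4^(-3n)·x[n]) = X[(k-3) mod 4], so circularly shift X by 3 positions.

X[k-3] = [1-4i, -1, 1+4i, -1]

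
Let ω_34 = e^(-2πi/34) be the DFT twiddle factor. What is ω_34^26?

ω_34^26 = e^(-2πi·26/34)
= cos(-2π·26/34) + i·sin(-2π·26/34)
= cos(-52π/34) + i·sin(-52π/34)

ω_34^26 = cos(-52π/34) + i·sin(-52π/34) = 0.0923+0.9957i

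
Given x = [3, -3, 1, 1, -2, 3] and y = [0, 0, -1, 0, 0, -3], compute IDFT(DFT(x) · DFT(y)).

(x ⊛ y)[n] = Σ(m=0 to 5) x[m] · y[(n-m) mod 6]

Computing each output sample:
(x ⊛ y)[0] = 11
(x ⊛ y)[1] = -6
(x ⊛ y)[2] = -6
(x ⊛ y)[3] = 9
(x ⊛ y)[4] = -10
(x ⊛ y)[5] = -10

x ⊛ y = [11, -6, -6, 9, -10, -10]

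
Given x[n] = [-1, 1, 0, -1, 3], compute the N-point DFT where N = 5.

X[k] = Σ(n=0 to 4) x[n] · ω_5^(nk)
where ω_5 = e^(-2πi/5)

Computing each X[k]:
X[0] = 2
X[1] = 1.0451+1.3143i
X[2] = -4.5451+2.1266i
X[3] = -4.5451-2.1266i
X[4] = 1.0451-1.3143i

X = [2, 1.0451+1.3143i, -4.5451+2.1266i, -4.5451-2.1266i, 1.0451-1.3143i]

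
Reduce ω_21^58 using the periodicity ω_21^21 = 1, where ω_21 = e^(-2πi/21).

Since ω_21^21 = 1, powers reduce modulo 21.
58 mod 21 = 16
So ω_21^58 = ω_21^16 = e^(-2πi·16/21)

ω_21^58 = ω_21^16 = 0.0747+0.9972i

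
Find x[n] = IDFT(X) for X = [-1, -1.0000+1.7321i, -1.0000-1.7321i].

x[n] = (1/3) Σ(k=0 to 2) X[k] · e^(2πikn/3)

Computing each x[n]:
x[0] = -1
x[1] = -1
x[2] = 1

x = [-1, -1, 1]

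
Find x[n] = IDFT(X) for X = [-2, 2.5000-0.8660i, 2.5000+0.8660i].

x[n] = (1/3) Σ(k=0 to 2) X[k] · e^(2πikn/3)

Computing each x[n]:
x[0] = 1
x[1] = -1
x[2] = -2

x = [1, -1, -2]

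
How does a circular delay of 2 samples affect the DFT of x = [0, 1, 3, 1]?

Time shift by 2: X_shifted[k] = ω_4^(2k) · X[k]
Shifted x = [3, 1, 0, 1]

DFT(x[n-2]) = [5, 3, 1, 3]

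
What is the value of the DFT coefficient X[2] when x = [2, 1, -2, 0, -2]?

X[2] = Σ(n=0 to 4) x[n] · ω_5^(2n) where ω_5 = e^(-2πi/5)
= (2)·ω_5^0 + (1)·ω_5^2 + (-2)·ω_5^4 + (0)·ω_5^6 + (-2)·ω_5^8

X[2] = 2.1910-3.6655i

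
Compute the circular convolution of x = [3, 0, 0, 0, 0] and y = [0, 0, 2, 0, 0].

(x ⊛ y)[n] = Σ(m=0 to 4) x[m] · y[(n-m) mod 5]

Computing each output sample:
(x ⊛ y)[0] = 0
(x ⊛ y)[1] = 0
(x ⊛ y)[2] = 6
(x ⊛ y)[3] = 0
(x ⊛ y)[4] = 0

x ⊛ y = [0, 0, 6, 0, 0]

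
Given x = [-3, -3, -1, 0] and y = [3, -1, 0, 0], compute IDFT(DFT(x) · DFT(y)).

(x ⊛ y)[n] = Σ(m=0 to 3) x[m] · y[(n-m) mod 4]

Computing each output sample:
(x ⊛ y)[0] = -9
(x ⊛ y)[1] = -6
(x ⊛ y)[2] = 0
(x ⊛ y)[3] = 1

x ⊛ y = [-9, -6, 0, 1]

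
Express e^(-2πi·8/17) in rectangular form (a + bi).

ω_17^8 = e^(-2πi·8/17)
= cos(-2π·8/17) + i·sin(-2π·8/17)
= cos(-16π/17) + i·sin(-16π/17)

ω_17^8 = cos(-16π/17) + i·sin(-16π/17) = -0.9830-0.1837i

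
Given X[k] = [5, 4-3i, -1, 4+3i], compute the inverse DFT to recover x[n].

x[n] = (1/4) Σ(k=0 to 3) X[k] · e^(2πikn/4)

Computing each x[n]:
x[0] = 3
x[1] = 3
x[2] = -1
x[3] = 0

x = [3, 3, -1, 0]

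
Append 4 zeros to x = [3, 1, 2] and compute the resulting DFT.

Original 3-point DFT: [6, 1.5000+0.8660i, 1.5000-0.8660i]
Zero-padded 7-point DFT provides frequency interpolation.

DFT_7([x, 0, ...]) = [6, 3.1784-2.7317i, 0.9755-0.1072i, 3.3460+1.1298i, 3.3460-1.1298i, 0.9755+0.1072i, 3.1784+2.7317i]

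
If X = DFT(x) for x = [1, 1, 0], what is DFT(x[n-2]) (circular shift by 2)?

Time shift by 2: X_shifted[k] = ω_3^(2k) · X[k]
Shifted x = [1, 0, 1]

DFT(x[n-2]) = [2, 0.5000+0.8660i, 0.5000-0.8660i]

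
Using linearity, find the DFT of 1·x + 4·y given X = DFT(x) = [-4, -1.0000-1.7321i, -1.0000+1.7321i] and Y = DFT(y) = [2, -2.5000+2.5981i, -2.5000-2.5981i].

By linearity: DFT(1x + 4y) = 1·DFT(x) + 4·DFT(y)
= 1·[-4, -1.0000-1.7321i, -1.0000+1.7321i] + 4·[2, -2.5000+2.5981i, -2.5000-2.5981i]

Computing element-wise:
Z[0] = 1·(-4) + 4·(2) = 4
Z[1] = 1·(-1.0000-1.7321i) + 4·(-2.5000+2.5981i) = -11.0000+8.6603i
Z[2] = 1·(-1.0000+1.7321i) + 4·(-2.5000-2.5981i) = -11.0000-8.6603i

DFT(1x + 4y) = 1·X + 4·Y = [4, -11.0000+8.6603i, -11.0000-8.6603i]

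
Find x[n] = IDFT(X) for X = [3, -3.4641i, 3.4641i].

x[n] = (1/3) Σ(k=0 to 2) X[k] · e^(2πikn/3)

Computing each x[n]:
x[0] = 1
x[1] = 3
x[2] = -1

x = [1, 3, -1]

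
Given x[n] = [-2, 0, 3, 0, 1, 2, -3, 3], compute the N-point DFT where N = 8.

X[k] = Σ(n=0 to 7) x[n] · ω_8^(nk)
where ω_8 = e^(-2πi/8)

Computing each X[k]:
X[0] = 4
X[1] = -2.2929-2.4645i
X[2] = -1+1i
X[3] = -3.7071+9.5355i
X[4] = -6
X[5] = -3.7071-9.5355i
X[6] = -1-1i
X[7] = -2.2929+2.4645i

X = [4, -2.2929-2.4645i, -1+1i, -3.7071+9.5355i, -6, -3.7071-9.5355i, -1-1i, -2.2929+2.4645i]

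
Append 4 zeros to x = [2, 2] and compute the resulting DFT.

Original 2-point DFT: [4, 0]
Zero-padded 6-point DFT provides frequency interpolation.

DFT_6([x, 0, ...]) = [4, 3.0000-1.7321i, 1.0000-1.7321i, 0, 1.0000+1.7321i, 3.0000+1.7321i]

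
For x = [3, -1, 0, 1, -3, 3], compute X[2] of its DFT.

X[2] = Σ(n=0 to 5) x[n] · ω_6^(2n) where ω_6 = e^(-2πi/6)
= (3)·ω_6^0 + (-1)·ω_6^2 + (0)·ω_6^4 + (1)·ω_6^6 + (-3)·ω_6^8 + (3)·ω_6^10

X[2] = 4.5000+6.0622i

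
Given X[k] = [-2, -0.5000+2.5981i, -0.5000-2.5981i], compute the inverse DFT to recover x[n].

x[n] = (1/3) Σ(k=0 to 2) X[k] · e^(2πikn/3)

Computing each x[n]:
x[0] = -1
x[1] = -2
x[2] = 1

x = [-1, -2, 1]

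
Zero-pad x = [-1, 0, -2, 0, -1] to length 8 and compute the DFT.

Original 5-point DFT: [-4, 0.3090+0.2245i, -0.8090-2.4899i, -0.8090+2.4899i, 0.3090-0.2245i]
Zero-padded 8-point DFT provides frequency interpolation.

DFT_8([x, 0, ...]) = [-4, 2i, 0, -2i, -4, 2i, 0, -2i]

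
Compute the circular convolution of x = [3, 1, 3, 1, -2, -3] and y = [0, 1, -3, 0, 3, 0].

(x ⊛ y)[n] = Σ(m=0 to 5) x[m] · y[(n-m) mod 6]

Computing each output sample:
(x ⊛ y)[0] = 12
(x ⊛ y)[1] = 15
(x ⊛ y)[2] = -14
(x ⊛ y)[3] = -9
(x ⊛ y)[4] = 1
(x ⊛ y)[5] = -2

x ⊛ y = [12, 15, -14, -9, 1, -2]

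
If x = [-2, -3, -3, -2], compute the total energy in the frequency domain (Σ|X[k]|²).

Parseval: Σ|x[n]|² = (1/N)Σ|X[k]|², so Σ|X[k]|² = N·Σ|x[n]|² = 4·26.0000

Σ|X[k]|² = N·Σ|x[n]|² = 4·26.0000 = 104.0000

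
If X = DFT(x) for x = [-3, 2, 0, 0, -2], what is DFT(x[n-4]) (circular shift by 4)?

Time shift by 4: X_shifted[k] = ω_5^(4k) · X[k]
Shifted x = [2, 0, 0, -2, -3]

DFT(x[n-4]) = [-3, 2.6910-4.0287i, 3.8090+0.1388i, 3.8090-0.1388i, 2.6910+4.0287i]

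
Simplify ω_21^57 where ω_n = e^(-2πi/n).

Since ω_21^21 = 1, powers reduce modulo 21.
57 mod 21 = 15
So ω_21^57 = ω_21^15 = e^(-2πi·15/21)

ω_21^57 = ω_21^15 = -0.2225+0.9749i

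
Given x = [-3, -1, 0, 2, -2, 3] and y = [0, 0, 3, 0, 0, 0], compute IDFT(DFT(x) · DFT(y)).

(x ⊛ y)[n] = Σ(m=0 to 5) x[m] · y[(n-m) mod 6]

Computing each output sample:
(x ⊛ y)[0] = -6
(x ⊛ y)[1] = 9
(x ⊛ y)[2] = -9
(x ⊛ y)[3] = -3
(x ⊛ y)[4] = 0
(x ⊛ y)[5] = 6

x ⊛ y = [-6, 9, -9, -3, 0, 6]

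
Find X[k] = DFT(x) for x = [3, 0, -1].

X[k] = Σ(n=0 to 2) x[n] · ω_3^(nk)
where ω_3 = e^(-2πi/3)

Computing each X[k]:
X[0] = 2
X[1] = 3.5000-0.8660i
X[2] = 3.5000+0.8660i

X = [2, 3.5000-0.8660i, 3.5000+0.8660i]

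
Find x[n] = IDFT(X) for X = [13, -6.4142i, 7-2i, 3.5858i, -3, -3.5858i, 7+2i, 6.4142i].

x[n] = (1/8) Σ(k=0 to 7) X[k] · e^(2πikn/8)

Computing each x[n]:
x[0] = 3
x[1] = 3
x[2] = 2
x[3] = 2
x[4] = 3
x[5] = 2
x[6] = -3
x[7] = 1

x = [3, 3, 2, 2, 3, 2, -3, 1]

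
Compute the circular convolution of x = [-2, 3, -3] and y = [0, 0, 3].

(x ⊛ y)[n] = Σ(m=0 to 2) x[m] · y[(n-m) mod 3]

Computing each output sample:
(x ⊛ y)[0] = 9
(x ⊛ y)[1] = -9
(x ⊛ y)[2] = -6

x ⊛ y = [9, -9, -6]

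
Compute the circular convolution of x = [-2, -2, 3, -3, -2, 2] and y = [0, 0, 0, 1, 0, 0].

(x ⊛ y)[n] = Σ(m=0 to 5) x[m] · y[(n-m) mod 6]

Computing each output sample:
(x ⊛ y)[0] = -3
(x ⊛ y)[1] = -2
(x ⊛ y)[2] = 2
(x ⊛ y)[3] = -2
(x ⊛ y)[4] = -2
(x ⊛ y)[5] = 3

x ⊛ y = [-3, -2, 2, -2, -2, 3]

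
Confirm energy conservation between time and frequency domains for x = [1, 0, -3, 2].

Time domain:
Σ|x[n]|² = |1|² + |0|² + |-3|² + |2|² = 14.0000

Frequency domain:
(1/4)Σ|X[k]|² = (1/4)(|0|² + |4+2i|² + |-4|² + |4-2i|²) = (1/4)·56.0000 = 14.0000

Both sides agree, confirming Parseval's theorem.

Σ|x[n]|² = (1/N)Σ|X[k]|² = 14.0000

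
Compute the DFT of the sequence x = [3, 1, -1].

X[k] = Σ(n=0 to 2) x[n] · ω_3^(nk)
where ω_3 = e^(-2πi/3)

Computing each X[k]:
X[0] = 3
X[1] = 3.0000-1.7321i
X[2] = 3.0000+1.7321i

X = [3, 3.0000-1.7321i, 3.0000+1.7321i]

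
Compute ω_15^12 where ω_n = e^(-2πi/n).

ω_15^12 = e^(-2πi·12/15)
= cos(-2π·12/15) + i·sin(-2π·12/15)
= cos(-24π/15) + i·sin(-24π/15)

ω_15^12 = cos(-24π/15) + i·sin(-24π/15) = 0.3090+0.9511i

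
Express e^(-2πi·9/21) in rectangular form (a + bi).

ω_21^9 = e^(-2πi·9/21)
= cos(-2π·9/21) + i·sin(-2π·9/21)
= cos(-18π/21) + i·sin(-18π/21)

ω_21^9 = cos(-18π/21) + i·sin(-18π/21) = -0.9010-0.4339i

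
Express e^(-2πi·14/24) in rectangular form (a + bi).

ω_24^14 = e^(-2πi·14/24)
= cos(-2π·14/24) + i·sin(-2π·14/24)
= cos(-28π/24) + i·sin(-28π/24)

ω_24^14 = cos(-28π/24) + i·sin(-28π/24) = -0.8660+0.5000i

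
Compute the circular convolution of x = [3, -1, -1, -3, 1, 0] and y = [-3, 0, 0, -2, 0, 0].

(x ⊛ y)[n] = Σ(m=0 to 5) x[m] · y[(n-m) mod 6]

Computing each output sample:
(x ⊛ y)[0] = -3
(x ⊛ y)[1] = 1
(x ⊛ y)[2] = 3
(x ⊛ y)[3] = 3
(x ⊛ y)[4] = -1
(x ⊛ y)[5] = 2

x ⊛ y = [-3, 1, 3, 3, -1, 2]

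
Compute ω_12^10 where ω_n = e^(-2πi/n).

ω_12^10 = e^(-2πi·10/12)
= cos(-2π·10/12) + i·sin(-2π·10/12)
= cos(-20π/12) + i·sin(-20π/12)

ω_12^10 = cos(-20π/12) + i·sin(-20π/12) = 0.5000+0.8660i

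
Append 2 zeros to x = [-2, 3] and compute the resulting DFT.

Original 2-point DFT: [1, -5]
Zero-padded 4-point DFT provides frequency interpolation.

DFT_4([x, 0, ...]) = [1, -2-3i, -5, -2+3i]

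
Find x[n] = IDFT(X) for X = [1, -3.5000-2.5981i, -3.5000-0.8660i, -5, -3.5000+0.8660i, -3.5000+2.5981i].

x[n] = (1/6) Σ(k=0 to 5) X[k] · e^(2πikn/6)

Computing each x[n]:
x[0] = -3
x[1] = 2
x[2] = 1
x[3] = 1
x[4] = 0
x[5] = 0

x = [-3, 2, 1, 1, 0, 0]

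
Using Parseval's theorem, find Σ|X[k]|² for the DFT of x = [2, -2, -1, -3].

Parseval: Σ|x[n]|² = (1/N)Σ|X[k]|², so Σ|X[k]|² = N·Σ|x[n]|² = 4·18.0000

Σ|X[k]|² = N·Σ|x[n]|² = 4·18.0000 = 72.0000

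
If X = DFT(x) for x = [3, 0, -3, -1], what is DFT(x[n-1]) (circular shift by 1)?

Time shift by 1: X_shifted[k] = ω_4^(1k) · X[k]
Shifted x = [-1, 3, 0, -3]

DFT(x[n-1]) = [-1, -1-6i, -1, -1+6i]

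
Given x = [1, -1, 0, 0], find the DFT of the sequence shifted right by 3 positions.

Time shift by 3: X_shifted[k] = ω_4^(3k) · X[k]
Shifted x = [-1, 0, 0, 1]

DFT(x[n-3]) = [0, -1+1i, -2, -1-1i]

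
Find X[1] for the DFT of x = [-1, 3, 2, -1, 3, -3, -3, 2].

X[1] = Σ(n=0 to 7) x[n] · ω_8^(1n) where ω_8 = e^(-2πi/8)
= (-1)·ω_8^0 + (3)·ω_8^1 + (2)·ω_8^2 + (-1)·ω_8^3 + (3)·ω_8^4 + (-3)·ω_8^5 + (-3)·ω_8^6 + (2)·ω_8^7

X[1] = 2.3640-7.1213i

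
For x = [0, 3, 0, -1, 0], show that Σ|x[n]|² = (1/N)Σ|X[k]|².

Time domain:
Σ|x[n]|² = |0|² + |3|² + |0|² + |-1|² + |0|² = 10.0000

Frequency domain:
(1/5)Σ|X[k]|² = (1/5)(|2|² + |1.7361-3.4410i|² + |-2.7361-0.8123i|² + |-2.7361+0.8123i|² + |1.7361+3.4410i|²) = (1/5)·50.0000 = 10.0000

Both sides agree, confirming Parseval's theorem.

Σ|x[n]|² = (1/N)Σ|X[k]|² = 10.0000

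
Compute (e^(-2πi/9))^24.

Since ω_9^9 = 1, powers reduce modulo 9.
24 mod 9 = 6
So ω_9^24 = ω_9^6 = e^(-2πi·6/9)

ω_9^24 = ω_9^6 = -0.5000+0.8660i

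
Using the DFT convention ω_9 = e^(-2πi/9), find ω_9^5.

ω_9^5 = e^(-2πi·5/9)
= cos(-2π·5/9) + i·sin(-2π·5/9)
= cos(-10π/9) + i·sin(-10π/9)

ω_9^5 = cos(-10π/9) + i·sin(-10π/9) = -0.9397+0.3420i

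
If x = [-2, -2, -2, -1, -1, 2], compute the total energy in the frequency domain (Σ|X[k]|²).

Parseval: Σ|x[n]|² = (1/N)Σ|X[k]|², so Σ|X[k]|² = N·Σ|x[n]|² = 6·18.0000

Σ|X[k]|² = N·Σ|x[n]|² = 6·18.0000 = 108.0000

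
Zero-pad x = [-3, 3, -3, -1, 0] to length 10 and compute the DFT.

Original 5-point DFT: [-4, 1.1631-1.6776i, -6.6631-3.6655i, -6.6631+3.6655i, 1.1631+1.6776i]
Zero-padded 10-point DFT provides frequency interpolation.

DFT_10([x, 0, ...]) = [-4, -1.1910+2.0409i, 1.1631-1.6776i, -2.3090-5.2043i, -6.6631-3.6655i, -8, -6.6631+3.6655i, -2.3090+5.2043i, 1.1631+1.6776i, -1.1910-2.0409i]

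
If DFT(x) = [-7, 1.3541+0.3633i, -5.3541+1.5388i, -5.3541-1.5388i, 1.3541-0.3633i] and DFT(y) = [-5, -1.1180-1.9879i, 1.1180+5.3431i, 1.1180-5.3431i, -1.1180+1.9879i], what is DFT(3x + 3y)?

By linearity: DFT(3x + 3y) = 3·DFT(x) + 3·DFT(y)
= 3·[-7, 1.3541+0.3633i, -5.3541+1.5388i, -5.3541-1.5388i, 1.3541-0.3633i] + 3·[-5, -1.1180-1.9879i, 1.1180+5.3431i, 1.1180-5.3431i, -1.1180+1.9879i]

Computing element-wise:
Z[0] = 3·(-7) + 3·(-5) = -36
Z[1] = 3·(1.3541+0.3633i) + 3·(-1.1180-1.9879i) = 0.7083-4.8738i
Z[2] = 3·(-5.3541+1.5388i) + 3·(1.1180+5.3431i) = -12.7083+20.6457i
Z[3] = 3·(-5.3541-1.5388i) + 3·(1.1180-5.3431i) = -12.7083-20.6457i
Z[4] = 3·(1.3541-0.3633i) + 3·(-1.1180+1.9879i) = 0.7083+4.8738i

DFT(3x + 3y) = 3·X + 3·Y = [-36, 0.7083-4.8738i, -12.7083+20.6457i, -12.7083-20.6457i, 0.7083+4.8738i]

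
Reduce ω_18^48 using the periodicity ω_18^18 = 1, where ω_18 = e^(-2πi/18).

Since ω_18^18 = 1, powers reduce modulo 18.
48 mod 18 = 12
So ω_18^48 = ω_18^12 = e^(-2πi·12/18)

ω_18^48 = ω_18^12 = -0.5000+0.8660i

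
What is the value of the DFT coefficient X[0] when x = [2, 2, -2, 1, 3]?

X[0] = Σ(n=0 to 4) x[n] · ω_5^0 = Σ x[n]
= (2) + (2) + (-2) + (1) + (3)

X[0] = 6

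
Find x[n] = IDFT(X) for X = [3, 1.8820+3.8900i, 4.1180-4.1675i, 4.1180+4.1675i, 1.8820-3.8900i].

x[n] = (1/5) Σ(k=0 to 4) X[k] · e^(2πikn/5)

Computing each x[n]:
x[0] = 3
x[1] = -1
x[2] = -2
x[3] = 3
x[4] = 0

x = [3, -1, -2, 3, 0]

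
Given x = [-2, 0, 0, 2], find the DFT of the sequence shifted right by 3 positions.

Time shift by 3: X_shifted[k] = ω_4^(3k) · X[k]
Shifted x = [0, 0, 2, -2]

DFT(x[n-3]) = [0, -2-2i, 4, -2+2i]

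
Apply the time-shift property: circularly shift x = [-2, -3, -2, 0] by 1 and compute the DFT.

Time shift by 1: X_shifted[k] = ω_4^(1k) · X[k]
Shifted x = [0, -2, -3, -2]

DFT(x[n-1]) = [-7, 3, 1, 3]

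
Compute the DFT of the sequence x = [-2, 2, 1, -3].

X[k] = Σ(n=0 to 3) x[n] · ω_4^(nk)
where ω_4 = e^(-2πi/4)

Computing each X[k]:
X[0] = -2
X[1] = -3-5i
X[2] = 0
X[3] = -3+5i

X = [-2, -3-5i, 0, -3+5i]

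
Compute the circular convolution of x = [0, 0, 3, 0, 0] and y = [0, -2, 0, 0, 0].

(x ⊛ y)[n] = Σ(m=0 to 4) x[m] · y[(n-m) mod 5]

Computing each output sample:
(x ⊛ y)[0] = 0
(x ⊛ y)[1] = 0
(x ⊛ y)[2] = 0
(x ⊛ y)[3] = -6
(x ⊛ y)[4] = 0

x ⊛ y = [0, 0, 0, -6, 0]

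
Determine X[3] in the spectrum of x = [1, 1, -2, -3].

X[3] = Σ(n=0 to 3) x[n] · ω_4^(3n) where ω_4 = e^(-2πi/4)
= (1)·ω_4^0 + (1)·ω_4^3 + (-2)·ω_4^6 + (-3)·ω_4^9

X[3] = 3+4i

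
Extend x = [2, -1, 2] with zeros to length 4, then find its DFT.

Original 3-point DFT: [3, 1.5000+2.5981i, 1.5000-2.5981i]
Zero-padded 4-point DFT provides frequency interpolation.

DFT_4([x, 0, ...]) = [3, 1i, 5, -1i]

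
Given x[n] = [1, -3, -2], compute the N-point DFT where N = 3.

X[k] = Σ(n=0 to 2) x[n] · ω_3^(nk)
where ω_3 = e^(-2πi/3)

Computing each X[k]:
X[0] = -4
X[1] = 3.5000+0.8660i
X[2] = 3.5000-0.8660i

X = [-4, 3.5000+0.8660i, 3.5000-0.8660i]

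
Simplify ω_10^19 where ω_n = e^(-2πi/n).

Since ω_10^10 = 1, powers reduce modulo 10.
19 mod 10 = 9
So ω_10^19 = ω_10^9 = e^(-2πi·9/10)

ω_10^19 = ω_10^9 = 0.8090+0.5878i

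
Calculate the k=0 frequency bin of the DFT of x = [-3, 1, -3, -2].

X[0] = Σ(n=0 to 3) x[n] · ω_4^0 = Σ x[n]
= (-3) + (1) + (-3) + (-2)

X[0] = -7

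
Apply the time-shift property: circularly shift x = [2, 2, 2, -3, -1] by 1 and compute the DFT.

Time shift by 1: X_shifted[k] = ω_5^(1k) · X[k]
Shifted x = [-1, 2, 2, 2, -3]

DFT(x[n-1]) = [2, -4.5451-4.7553i, 1.0451-2.9389i, 1.0451+2.9389i, -4.5451+4.7553i]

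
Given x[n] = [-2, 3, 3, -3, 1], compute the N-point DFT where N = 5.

X[k] = Σ(n=0 to 4) x[n] · ω_5^(nk)
where ω_5 = e^(-2πi/5)

Computing each X[k]:
X[0] = 2
X[1] = -0.7639-5.4288i
X[2] = -5.2361+4.5308i
X[3] = -5.2361-4.5308i
X[4] = -0.7639+5.4288i

X = [2, -0.7639-5.4288i, -5.2361+4.5308i, -5.2361-4.5308i, -0.7639+5.4288i]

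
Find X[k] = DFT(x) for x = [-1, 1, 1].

X[k] = Σ(n=0 to 2) x[n] · ω_3^(nk)
where ω_3 = e^(-2πi/3)

Computing each X[k]:
X[0] = 1
X[1] = -2
X[2] = -2

X = [1, -2, -2]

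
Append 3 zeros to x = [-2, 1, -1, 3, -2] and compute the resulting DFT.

Original 5-point DFT: [-1, -3.9271-0.5020i, -0.5729-5.5676i, -0.5729+5.5676i, -3.9271+0.5020i]
Zero-padded 8-point DFT provides frequency interpolation.

DFT_8([x, 0, ...]) = [-1, -1.4142-1.8284i, -3+2i, 1.4142-3.8284i, -9, 1.4142+3.8284i, -3-2i, -1.4142+1.8284i]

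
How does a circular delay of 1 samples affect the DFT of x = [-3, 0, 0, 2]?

Time shift by 1: X_shifted[k] = ω_4^(1k) · X[k]
Shifted x = [2, -3, 0, 0]

DFT(x[n-1]) = [-1, 2+3i, 5, 2-3i]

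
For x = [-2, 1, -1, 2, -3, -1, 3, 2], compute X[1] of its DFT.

X[1] = Σ(n=0 to 7) x[n] · ω_8^(1n) where ω_8 = e^(-2πi/8)
= (-2)·ω_8^0 + (1)·ω_8^1 + (-1)·ω_8^2 + (2)·ω_8^3 + (-3)·ω_8^4 + (-1)·ω_8^5 + (3)·ω_8^6 + (2)·ω_8^7

X[1] = 2.4142+2.5858i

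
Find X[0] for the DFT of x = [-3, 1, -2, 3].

X[0] = Σ(n=0 to 3) x[n] · ω_4^0 = Σ x[n]
= (-3) + (1) + (-2) + (3)

X[0] = -1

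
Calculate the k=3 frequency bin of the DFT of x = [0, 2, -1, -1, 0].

X[3] = Σ(n=0 to 4) x[n] · ω_5^(3n) where ω_5 = e^(-2πi/5)
= (0)·ω_5^0 + (2)·ω_5^3 + (-1)·ω_5^6 + (-1)·ω_5^9 + (0)·ω_5^12

X[3] = -2.2361+1.1756i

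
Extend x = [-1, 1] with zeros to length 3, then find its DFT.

Original 2-point DFT: [0, -2]
Zero-padded 3-point DFT provides frequency interpolation.

DFT_3([x, 0, ...]) = [0, -1.5000-0.8660i, -1.5000+0.8660i]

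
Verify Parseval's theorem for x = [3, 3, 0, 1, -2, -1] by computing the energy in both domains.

Time domain:
Σ|x[n]|² = |3|² + |3|² + |0|² + |1|² + |-2|² + |-1|² = 24.0000

Frequency domain:
(1/6)Σ|X[k]|² = (1/6)(|4|² + |4.0000-5.1962i|² + |4.0000-1.7321i|² + |-2|² + |4.0000+1.7321i|² + |4.0000+5.1962i|²) = (1/6)·144.0000 = 24.0000

Both sides agree, confirming Parseval's theorem.

Σ|x[n]|² = (1/N)Σ|X[k]|² = 24.0000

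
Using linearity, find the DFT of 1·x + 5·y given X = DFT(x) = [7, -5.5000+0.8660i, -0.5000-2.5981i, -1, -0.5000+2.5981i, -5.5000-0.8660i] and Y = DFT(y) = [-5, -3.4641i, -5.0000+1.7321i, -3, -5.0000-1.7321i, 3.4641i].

By linearity: DFT(1x + 5y) = 1·DFT(x) + 5·DFT(y)
= 1·[7, -5.5000+0.8660i, -0.5000-2.5981i, -1, -0.5000+2.5981i, -5.5000-0.8660i] + 5·[-5, -3.4641i, -5.0000+1.7321i, -3, -5.0000-1.7321i, 3.4641i]

Computing element-wise:
Z[0] = 1·(7) + 5·(-5) = -18
Z[1] = 1·(-5.5000+0.8660i) + 5·(-3.4641i) = -5.5000-16.4545i
Z[2] = 1·(-0.5000-2.5981i) + 5·(-5.0000+1.7321i) = -25.5000+6.0624i
Z[3] = 1·(-1) + 5·(-3) = -16
Z[4] = 1·(-0.5000+2.5981i) + 5·(-5.0000-1.7321i) = -25.5000-6.0624i
Z[5] = 1·(-5.5000-0.8660i) + 5·(3.4641i) = -5.5000+16.4545i

DFT(1x + 5y) = 1·X + 5·Y = [-18, -5.5000-16.4545i, -25.5000+6.0624i, -16, -25.5000-6.0624i, -5.5000+16.4545i]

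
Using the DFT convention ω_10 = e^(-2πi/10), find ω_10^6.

ω_10^6 = e^(-2πi·6/10)
= cos(-2π·6/10) + i·sin(-2π·6/10)
= cos(-12π/10) + i·sin(-12π/10)

ω_10^6 = cos(-12π/10) + i·sin(-12π/10) = -0.8090+0.5878i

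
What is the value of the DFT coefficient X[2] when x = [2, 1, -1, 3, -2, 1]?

X[2] = Σ(n=0 to 5) x[n] · ω_6^(2n) where ω_6 = e^(-2πi/6)
= (2)·ω_6^0 + (1)·ω_6^2 + (-1)·ω_6^4 + (3)·ω_6^6 + (-2)·ω_6^8 + (1)·ω_6^10

X[2] = 5.5000+0.8660i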